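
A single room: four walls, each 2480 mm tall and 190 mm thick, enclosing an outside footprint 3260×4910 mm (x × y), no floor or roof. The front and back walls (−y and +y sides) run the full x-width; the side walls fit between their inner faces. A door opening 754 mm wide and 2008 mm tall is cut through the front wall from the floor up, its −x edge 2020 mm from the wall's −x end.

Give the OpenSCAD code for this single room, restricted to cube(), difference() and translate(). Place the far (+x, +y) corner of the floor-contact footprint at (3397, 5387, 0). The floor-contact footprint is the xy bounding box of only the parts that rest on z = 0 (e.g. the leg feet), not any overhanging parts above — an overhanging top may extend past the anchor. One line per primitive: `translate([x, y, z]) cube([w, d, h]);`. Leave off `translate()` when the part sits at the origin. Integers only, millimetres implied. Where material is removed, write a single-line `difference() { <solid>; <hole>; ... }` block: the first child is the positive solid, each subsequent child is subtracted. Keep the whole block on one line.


difference() { translate([137, 477, 0]) cube([3260, 190, 2480]); translate([2157, 477, 0]) cube([754, 190, 2008]); }
translate([137, 5197, 0]) cube([3260, 190, 2480]);
translate([137, 667, 0]) cube([190, 4530, 2480]);
translate([3207, 667, 0]) cube([190, 4530, 2480]);


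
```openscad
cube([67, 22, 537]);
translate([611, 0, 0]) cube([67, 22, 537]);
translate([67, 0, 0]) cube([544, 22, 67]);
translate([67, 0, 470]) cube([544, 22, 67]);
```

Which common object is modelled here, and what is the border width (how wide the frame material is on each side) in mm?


A picture frame. The border width is 67 mm.

Four thin pieces enclosing a rectangular opening — a picture frame. The two full-height stiles are 537 mm tall; the top rail sits at z = 470 and is 67 mm tall, so the border above the opening is 537 − 470 = 67 mm, matching the stile x-width.


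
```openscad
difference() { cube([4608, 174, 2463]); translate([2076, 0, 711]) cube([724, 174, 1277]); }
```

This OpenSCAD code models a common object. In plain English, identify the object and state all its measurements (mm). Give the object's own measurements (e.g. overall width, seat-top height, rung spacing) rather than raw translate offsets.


A wall 4608 mm long (x), 174 mm thick (y), 2463 mm tall, with a rectangular window opening cut through it. The opening is 724 mm wide and 1277 mm tall; its sill is at z = 711 mm and its near (−x) edge is 2076 mm from the wall's −x end. The opening passes through the full wall thickness.


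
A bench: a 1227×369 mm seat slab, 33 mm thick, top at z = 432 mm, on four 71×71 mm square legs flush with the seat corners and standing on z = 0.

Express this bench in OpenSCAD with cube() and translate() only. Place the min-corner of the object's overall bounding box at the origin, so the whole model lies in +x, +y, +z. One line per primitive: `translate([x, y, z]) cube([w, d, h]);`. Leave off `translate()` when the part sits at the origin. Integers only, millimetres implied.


translate([0, 0, 399]) cube([1227, 369, 33]);
cube([71, 71, 399]);
translate([0, 298, 0]) cube([71, 71, 399]);
translate([1156, 0, 0]) cube([71, 71, 399]);
translate([1156, 298, 0]) cube([71, 71, 399]);


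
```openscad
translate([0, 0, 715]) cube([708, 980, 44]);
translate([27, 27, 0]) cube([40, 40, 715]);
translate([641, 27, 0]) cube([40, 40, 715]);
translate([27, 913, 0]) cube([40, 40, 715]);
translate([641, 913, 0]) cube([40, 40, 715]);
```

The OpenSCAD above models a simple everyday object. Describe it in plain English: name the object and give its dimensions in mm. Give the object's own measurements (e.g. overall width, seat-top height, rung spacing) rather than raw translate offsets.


A rectangular dining table. The top is 708×980×44 mm with its upper surface at z = 759 mm. It stands on four 40×40 mm square legs, each inset 27 mm from the nearest pair of top edges, running from the floor to the underside of the top.


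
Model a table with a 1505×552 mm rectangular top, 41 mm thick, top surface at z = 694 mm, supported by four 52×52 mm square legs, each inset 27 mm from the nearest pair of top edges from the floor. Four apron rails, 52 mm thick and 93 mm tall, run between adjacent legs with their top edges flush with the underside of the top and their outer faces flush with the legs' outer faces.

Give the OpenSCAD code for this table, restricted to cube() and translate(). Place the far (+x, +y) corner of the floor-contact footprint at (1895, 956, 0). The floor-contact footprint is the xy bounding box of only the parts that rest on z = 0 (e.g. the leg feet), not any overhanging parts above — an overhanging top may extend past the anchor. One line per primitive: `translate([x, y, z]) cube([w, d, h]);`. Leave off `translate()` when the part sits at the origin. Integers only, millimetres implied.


translate([417, 431, 653]) cube([1505, 552, 41]);
translate([444, 458, 0]) cube([52, 52, 653]);
translate([1843, 458, 0]) cube([52, 52, 653]);
translate([444, 904, 0]) cube([52, 52, 653]);
translate([1843, 904, 0]) cube([52, 52, 653]);
translate([496, 458, 560]) cube([1347, 52, 93]);
translate([496, 904, 560]) cube([1347, 52, 93]);
translate([444, 510, 560]) cube([52, 394, 93]);
translate([1843, 510, 560]) cube([52, 394, 93]);


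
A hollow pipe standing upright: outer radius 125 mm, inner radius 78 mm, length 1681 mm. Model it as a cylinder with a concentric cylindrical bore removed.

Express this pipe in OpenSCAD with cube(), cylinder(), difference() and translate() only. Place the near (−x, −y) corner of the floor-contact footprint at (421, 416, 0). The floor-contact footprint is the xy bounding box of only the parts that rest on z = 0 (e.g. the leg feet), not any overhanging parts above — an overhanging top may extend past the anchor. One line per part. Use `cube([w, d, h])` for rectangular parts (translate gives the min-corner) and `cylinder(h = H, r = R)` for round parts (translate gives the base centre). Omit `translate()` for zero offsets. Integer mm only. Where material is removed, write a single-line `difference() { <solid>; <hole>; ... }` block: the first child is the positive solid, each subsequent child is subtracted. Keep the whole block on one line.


difference() { translate([546, 541, 0]) cylinder(h = 1681, r = 125); translate([546, 541, 0]) cylinder(h = 1681, r = 78); }


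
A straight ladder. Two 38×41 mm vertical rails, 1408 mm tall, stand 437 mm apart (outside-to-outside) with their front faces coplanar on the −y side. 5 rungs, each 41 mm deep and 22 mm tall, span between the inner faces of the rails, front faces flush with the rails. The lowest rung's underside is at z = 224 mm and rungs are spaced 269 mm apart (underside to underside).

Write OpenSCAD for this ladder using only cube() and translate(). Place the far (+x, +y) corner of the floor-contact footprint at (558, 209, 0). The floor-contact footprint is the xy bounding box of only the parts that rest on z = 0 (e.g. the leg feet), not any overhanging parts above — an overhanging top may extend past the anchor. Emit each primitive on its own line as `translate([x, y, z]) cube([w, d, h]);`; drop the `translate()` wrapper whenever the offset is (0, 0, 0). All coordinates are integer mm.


translate([121, 168, 0]) cube([38, 41, 1408]);
translate([520, 168, 0]) cube([38, 41, 1408]);
translate([159, 168, 224]) cube([361, 41, 22]);
translate([159, 168, 493]) cube([361, 41, 22]);
translate([159, 168, 762]) cube([361, 41, 22]);
translate([159, 168, 1031]) cube([361, 41, 22]);
translate([159, 168, 1300]) cube([361, 41, 22]);


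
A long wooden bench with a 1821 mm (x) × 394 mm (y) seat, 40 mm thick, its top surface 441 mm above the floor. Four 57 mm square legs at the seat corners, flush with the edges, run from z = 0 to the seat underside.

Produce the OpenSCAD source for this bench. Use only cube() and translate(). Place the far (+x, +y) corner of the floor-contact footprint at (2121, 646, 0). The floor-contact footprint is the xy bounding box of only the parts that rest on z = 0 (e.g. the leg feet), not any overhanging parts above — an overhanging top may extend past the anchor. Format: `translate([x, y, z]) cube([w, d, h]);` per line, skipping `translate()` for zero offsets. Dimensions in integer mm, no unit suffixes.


translate([300, 252, 401]) cube([1821, 394, 40]);
translate([300, 252, 0]) cube([57, 57, 401]);
translate([300, 589, 0]) cube([57, 57, 401]);
translate([2064, 252, 0]) cube([57, 57, 401]);
translate([2064, 589, 0]) cube([57, 57, 401]);


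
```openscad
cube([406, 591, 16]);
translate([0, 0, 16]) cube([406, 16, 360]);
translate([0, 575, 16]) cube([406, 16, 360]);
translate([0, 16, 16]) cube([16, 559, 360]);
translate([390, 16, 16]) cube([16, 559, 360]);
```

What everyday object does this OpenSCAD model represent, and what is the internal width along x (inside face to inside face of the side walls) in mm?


An open box. The internal width is 374 mm.

A 406×591 base slab with four walls standing on it — an open box. The base is 406 mm wide and the walls are 16 mm thick, so the internal width is 406 − 2 × 16 = 374 mm.


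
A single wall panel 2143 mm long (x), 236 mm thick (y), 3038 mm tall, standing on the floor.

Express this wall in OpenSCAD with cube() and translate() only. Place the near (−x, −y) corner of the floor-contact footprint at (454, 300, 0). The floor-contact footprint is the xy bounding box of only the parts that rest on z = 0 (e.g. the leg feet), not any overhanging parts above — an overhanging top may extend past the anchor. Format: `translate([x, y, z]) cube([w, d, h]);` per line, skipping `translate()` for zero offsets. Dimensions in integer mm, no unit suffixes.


translate([454, 300, 0]) cube([2143, 236, 3038]);


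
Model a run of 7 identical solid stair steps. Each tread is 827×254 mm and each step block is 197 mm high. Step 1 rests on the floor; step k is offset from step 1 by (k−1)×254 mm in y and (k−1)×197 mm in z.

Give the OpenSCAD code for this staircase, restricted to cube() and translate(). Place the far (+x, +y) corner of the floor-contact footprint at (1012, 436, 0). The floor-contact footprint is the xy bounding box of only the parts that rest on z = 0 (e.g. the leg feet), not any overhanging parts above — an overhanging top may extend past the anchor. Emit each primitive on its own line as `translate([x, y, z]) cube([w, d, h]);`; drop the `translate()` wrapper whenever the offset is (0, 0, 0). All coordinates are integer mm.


translate([185, 182, 0]) cube([827, 254, 197]);
translate([185, 436, 197]) cube([827, 254, 197]);
translate([185, 690, 394]) cube([827, 254, 197]);
translate([185, 944, 591]) cube([827, 254, 197]);
translate([185, 1198, 788]) cube([827, 254, 197]);
translate([185, 1452, 985]) cube([827, 254, 197]);
translate([185, 1706, 1182]) cube([827, 254, 197]);


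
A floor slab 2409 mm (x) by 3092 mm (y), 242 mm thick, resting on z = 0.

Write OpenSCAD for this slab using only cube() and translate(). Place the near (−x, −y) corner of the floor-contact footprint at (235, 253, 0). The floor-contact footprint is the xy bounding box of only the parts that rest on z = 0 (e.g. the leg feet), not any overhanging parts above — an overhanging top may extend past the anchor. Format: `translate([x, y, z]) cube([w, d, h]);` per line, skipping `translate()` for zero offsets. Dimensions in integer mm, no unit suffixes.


translate([235, 253, 0]) cube([2409, 3092, 242]);


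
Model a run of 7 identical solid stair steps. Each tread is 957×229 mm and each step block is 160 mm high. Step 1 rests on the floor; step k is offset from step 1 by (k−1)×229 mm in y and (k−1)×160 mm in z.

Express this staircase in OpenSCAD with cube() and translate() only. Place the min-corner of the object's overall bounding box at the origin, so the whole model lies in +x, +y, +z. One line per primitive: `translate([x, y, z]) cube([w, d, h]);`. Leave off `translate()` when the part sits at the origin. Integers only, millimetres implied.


cube([957, 229, 160]);
translate([0, 229, 160]) cube([957, 229, 160]);
translate([0, 458, 320]) cube([957, 229, 160]);
translate([0, 687, 480]) cube([957, 229, 160]);
translate([0, 916, 640]) cube([957, 229, 160]);
translate([0, 1145, 800]) cube([957, 229, 160]);
translate([0, 1374, 960]) cube([957, 229, 160]);


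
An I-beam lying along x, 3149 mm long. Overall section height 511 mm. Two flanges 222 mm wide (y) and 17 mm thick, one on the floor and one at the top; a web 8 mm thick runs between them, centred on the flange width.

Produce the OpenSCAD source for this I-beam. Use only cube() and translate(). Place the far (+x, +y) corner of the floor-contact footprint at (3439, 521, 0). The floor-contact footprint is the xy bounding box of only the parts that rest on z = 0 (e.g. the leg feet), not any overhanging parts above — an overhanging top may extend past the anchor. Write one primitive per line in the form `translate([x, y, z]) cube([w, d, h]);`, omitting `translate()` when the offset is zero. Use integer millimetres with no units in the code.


translate([290, 299, 0]) cube([3149, 222, 17]);
translate([290, 406, 17]) cube([3149, 8, 477]);
translate([290, 299, 494]) cube([3149, 222, 17]);


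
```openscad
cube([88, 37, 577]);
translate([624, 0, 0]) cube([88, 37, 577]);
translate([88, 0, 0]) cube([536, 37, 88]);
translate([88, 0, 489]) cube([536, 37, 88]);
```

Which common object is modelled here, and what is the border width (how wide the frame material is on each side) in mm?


A picture frame. The border width is 88 mm.

Four thin pieces enclosing a rectangular opening — a picture frame. The two full-height stiles are 577 mm tall; the top rail sits at z = 489 and is 88 mm tall, so the border above the opening is 577 − 489 = 88 mm, matching the stile x-width.


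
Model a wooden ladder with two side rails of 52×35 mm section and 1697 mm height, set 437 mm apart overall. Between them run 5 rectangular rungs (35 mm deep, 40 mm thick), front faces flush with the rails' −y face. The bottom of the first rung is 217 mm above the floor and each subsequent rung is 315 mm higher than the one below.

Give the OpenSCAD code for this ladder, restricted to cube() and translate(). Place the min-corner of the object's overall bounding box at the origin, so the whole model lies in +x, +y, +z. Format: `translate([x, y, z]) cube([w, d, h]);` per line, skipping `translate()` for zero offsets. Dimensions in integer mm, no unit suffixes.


cube([52, 35, 1697]);
translate([385, 0, 0]) cube([52, 35, 1697]);
translate([52, 0, 217]) cube([333, 35, 40]);
translate([52, 0, 532]) cube([333, 35, 40]);
translate([52, 0, 847]) cube([333, 35, 40]);
translate([52, 0, 1162]) cube([333, 35, 40]);
translate([52, 0, 1477]) cube([333, 35, 40]);


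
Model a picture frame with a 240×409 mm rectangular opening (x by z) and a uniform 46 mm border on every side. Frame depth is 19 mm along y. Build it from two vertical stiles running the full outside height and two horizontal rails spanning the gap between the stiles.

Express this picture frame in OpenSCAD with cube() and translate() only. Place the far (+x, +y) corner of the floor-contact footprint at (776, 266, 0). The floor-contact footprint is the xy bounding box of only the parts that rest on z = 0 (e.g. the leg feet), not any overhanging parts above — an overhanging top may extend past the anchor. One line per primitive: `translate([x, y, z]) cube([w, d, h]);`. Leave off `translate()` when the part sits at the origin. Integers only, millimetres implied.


translate([444, 247, 0]) cube([46, 19, 501]);
translate([730, 247, 0]) cube([46, 19, 501]);
translate([490, 247, 0]) cube([240, 19, 46]);
translate([490, 247, 455]) cube([240, 19, 46]);


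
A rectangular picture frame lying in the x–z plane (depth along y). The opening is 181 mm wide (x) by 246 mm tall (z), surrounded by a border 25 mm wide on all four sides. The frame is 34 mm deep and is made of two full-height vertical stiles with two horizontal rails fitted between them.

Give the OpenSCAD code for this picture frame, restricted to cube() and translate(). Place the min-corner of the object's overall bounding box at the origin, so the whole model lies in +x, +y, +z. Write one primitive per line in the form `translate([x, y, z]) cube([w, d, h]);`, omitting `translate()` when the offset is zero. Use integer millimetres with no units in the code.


cube([25, 34, 296]);
translate([206, 0, 0]) cube([25, 34, 296]);
translate([25, 0, 0]) cube([181, 34, 25]);
translate([25, 0, 271]) cube([181, 34, 25]);


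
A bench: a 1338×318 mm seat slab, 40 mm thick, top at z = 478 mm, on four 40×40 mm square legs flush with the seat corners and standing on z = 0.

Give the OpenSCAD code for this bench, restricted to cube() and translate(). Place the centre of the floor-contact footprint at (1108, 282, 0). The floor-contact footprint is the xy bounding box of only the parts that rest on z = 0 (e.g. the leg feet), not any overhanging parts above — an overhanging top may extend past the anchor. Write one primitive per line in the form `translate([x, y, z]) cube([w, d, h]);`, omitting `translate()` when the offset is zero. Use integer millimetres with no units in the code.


// leg_h = 478 − 40 = 438
translate([439, 123, 438]) cube([1338, 318, 40]);
translate([439, 123, 0]) cube([40, 40, 438]);
translate([439, 401, 0]) cube([40, 40, 438]);
translate([1737, 123, 0]) cube([40, 40, 438]);
translate([1737, 401, 0]) cube([40, 40, 438]);


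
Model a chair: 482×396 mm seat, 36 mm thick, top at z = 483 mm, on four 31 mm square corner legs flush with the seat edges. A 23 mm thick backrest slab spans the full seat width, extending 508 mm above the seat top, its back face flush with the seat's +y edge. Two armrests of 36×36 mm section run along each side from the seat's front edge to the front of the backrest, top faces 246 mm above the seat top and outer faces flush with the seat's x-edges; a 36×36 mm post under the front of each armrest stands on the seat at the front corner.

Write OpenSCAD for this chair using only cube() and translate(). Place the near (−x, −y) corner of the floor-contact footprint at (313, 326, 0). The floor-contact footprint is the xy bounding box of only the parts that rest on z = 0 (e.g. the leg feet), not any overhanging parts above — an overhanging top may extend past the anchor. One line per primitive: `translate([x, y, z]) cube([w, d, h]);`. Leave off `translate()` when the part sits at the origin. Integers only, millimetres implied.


// leg_h = 483 - 36 = 447
// arm post h = 246 - 36 = 210
translate([313, 326, 447]) cube([482, 396, 36]);
translate([313, 326, 0]) cube([31, 31, 447]);
translate([764, 326, 0]) cube([31, 31, 447]);
translate([313, 691, 0]) cube([31, 31, 447]);
translate([764, 691, 0]) cube([31, 31, 447]);
translate([313, 699, 483]) cube([482, 23, 508]);
translate([313, 326, 693]) cube([36, 373, 36]);
translate([759, 326, 693]) cube([36, 373, 36]);
translate([313, 326, 483]) cube([36, 36, 210]);
translate([759, 326, 483]) cube([36, 36, 210]);


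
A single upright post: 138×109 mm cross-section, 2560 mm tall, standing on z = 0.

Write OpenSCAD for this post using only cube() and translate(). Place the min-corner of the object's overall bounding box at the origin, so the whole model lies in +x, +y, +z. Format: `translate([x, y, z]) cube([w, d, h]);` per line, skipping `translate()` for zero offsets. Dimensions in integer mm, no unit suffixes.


cube([138, 109, 2560]);


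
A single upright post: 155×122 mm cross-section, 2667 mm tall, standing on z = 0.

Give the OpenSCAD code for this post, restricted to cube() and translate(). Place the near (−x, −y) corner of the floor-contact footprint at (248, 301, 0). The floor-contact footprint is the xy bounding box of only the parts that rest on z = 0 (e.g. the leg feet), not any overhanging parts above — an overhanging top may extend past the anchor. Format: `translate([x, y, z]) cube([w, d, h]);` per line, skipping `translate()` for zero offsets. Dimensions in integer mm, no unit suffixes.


translate([248, 301, 0]) cube([155, 122, 2667]);


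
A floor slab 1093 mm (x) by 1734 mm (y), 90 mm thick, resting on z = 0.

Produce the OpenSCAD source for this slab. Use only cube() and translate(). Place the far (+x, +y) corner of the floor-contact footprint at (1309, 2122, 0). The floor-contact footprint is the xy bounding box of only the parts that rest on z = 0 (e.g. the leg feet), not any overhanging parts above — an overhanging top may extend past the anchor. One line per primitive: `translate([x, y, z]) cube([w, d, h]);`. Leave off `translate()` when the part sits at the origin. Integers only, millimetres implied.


translate([216, 388, 0]) cube([1093, 1734, 90]);


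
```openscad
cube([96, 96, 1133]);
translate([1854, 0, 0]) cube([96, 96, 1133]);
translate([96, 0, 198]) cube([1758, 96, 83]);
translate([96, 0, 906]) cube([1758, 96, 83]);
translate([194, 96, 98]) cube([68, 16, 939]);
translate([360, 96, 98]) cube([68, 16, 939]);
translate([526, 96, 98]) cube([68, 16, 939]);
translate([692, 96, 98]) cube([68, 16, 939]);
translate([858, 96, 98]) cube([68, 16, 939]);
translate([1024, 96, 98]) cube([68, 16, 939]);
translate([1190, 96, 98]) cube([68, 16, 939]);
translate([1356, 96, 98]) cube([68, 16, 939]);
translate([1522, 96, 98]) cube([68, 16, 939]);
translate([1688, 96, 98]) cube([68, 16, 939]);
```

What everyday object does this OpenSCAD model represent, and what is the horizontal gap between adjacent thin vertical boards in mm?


A fence section. The picket gap is 98 mm.

Two posts, two rails, 10 pickets — a fence section. Span 1758 mm holds 10 pickets of 68 mm with 11 equal gaps: ⌊(1758 − 10·68) / 11⌋ = 98 mm.


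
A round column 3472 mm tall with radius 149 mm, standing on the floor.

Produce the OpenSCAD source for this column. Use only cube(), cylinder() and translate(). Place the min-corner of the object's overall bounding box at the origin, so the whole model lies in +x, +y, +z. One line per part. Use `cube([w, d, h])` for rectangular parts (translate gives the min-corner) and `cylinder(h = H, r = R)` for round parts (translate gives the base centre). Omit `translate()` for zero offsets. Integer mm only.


translate([149, 149, 0]) cylinder(h = 3472, r = 149);


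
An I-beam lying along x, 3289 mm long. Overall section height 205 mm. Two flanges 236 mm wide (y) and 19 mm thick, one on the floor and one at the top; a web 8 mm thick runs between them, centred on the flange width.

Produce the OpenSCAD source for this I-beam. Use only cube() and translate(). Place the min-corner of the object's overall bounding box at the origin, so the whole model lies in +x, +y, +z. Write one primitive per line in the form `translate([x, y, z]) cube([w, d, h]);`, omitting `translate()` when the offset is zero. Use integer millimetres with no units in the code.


cube([3289, 236, 19]);
translate([0, 114, 19]) cube([3289, 8, 167]);
translate([0, 0, 186]) cube([3289, 236, 19]);


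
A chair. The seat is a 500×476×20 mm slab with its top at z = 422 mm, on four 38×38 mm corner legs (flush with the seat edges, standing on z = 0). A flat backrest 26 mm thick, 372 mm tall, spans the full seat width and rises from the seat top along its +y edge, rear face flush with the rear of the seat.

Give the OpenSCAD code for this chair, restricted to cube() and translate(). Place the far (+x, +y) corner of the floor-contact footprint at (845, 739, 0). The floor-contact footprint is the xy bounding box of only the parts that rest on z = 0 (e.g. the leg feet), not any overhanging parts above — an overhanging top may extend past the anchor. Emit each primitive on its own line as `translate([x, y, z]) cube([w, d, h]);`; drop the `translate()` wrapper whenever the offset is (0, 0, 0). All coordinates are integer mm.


translate([345, 263, 402]) cube([500, 476, 20]);
translate([345, 263, 0]) cube([38, 38, 402]);
translate([807, 263, 0]) cube([38, 38, 402]);
translate([345, 701, 0]) cube([38, 38, 402]);
translate([807, 701, 0]) cube([38, 38, 402]);
translate([345, 713, 422]) cube([500, 26, 372]);


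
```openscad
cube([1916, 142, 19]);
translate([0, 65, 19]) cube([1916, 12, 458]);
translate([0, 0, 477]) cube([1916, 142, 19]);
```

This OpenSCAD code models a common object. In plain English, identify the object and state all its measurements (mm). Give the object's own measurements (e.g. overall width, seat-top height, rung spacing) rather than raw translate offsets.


An I-beam lying along x, 1916 mm long. Overall section height 496 mm. Two flanges 142 mm wide (y) and 19 mm thick, one on the floor and one at the top; a web 12 mm thick runs between them, centred on the flange width.


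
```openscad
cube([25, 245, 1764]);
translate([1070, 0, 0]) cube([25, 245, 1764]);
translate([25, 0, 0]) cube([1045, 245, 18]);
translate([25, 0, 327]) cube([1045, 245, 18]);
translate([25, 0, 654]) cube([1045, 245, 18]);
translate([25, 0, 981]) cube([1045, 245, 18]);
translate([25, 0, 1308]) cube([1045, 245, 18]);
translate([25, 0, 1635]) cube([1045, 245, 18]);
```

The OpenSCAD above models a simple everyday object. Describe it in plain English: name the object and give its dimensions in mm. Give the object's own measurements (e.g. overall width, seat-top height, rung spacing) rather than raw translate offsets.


An open bookshelf. Two side panels, each 25 mm thick, 245 mm deep and 1764 mm tall, stand 1095 mm apart (outside-to-outside). Between them sit 6 shelves, each 18 mm thick and 245 mm deep, spanning the full gap between the sides. The bottom shelf rests on the floor (its underside at z = 0) and the clear gap between one shelf's top and the next shelf's underside is 309 mm.


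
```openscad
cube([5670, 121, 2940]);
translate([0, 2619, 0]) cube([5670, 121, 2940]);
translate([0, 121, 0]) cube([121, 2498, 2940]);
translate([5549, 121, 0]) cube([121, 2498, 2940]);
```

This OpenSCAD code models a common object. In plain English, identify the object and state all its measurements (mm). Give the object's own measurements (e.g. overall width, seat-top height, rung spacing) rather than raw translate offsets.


The wall frame of a small rectangular building: four walls, each 2940 mm tall and 121 mm thick, enclosing a footprint 5670 mm (x) by 2740 mm (y) outside-to-outside, with no floor or roof. The front and back walls (the −y and +y sides) span the full width; the two side walls fit between them.


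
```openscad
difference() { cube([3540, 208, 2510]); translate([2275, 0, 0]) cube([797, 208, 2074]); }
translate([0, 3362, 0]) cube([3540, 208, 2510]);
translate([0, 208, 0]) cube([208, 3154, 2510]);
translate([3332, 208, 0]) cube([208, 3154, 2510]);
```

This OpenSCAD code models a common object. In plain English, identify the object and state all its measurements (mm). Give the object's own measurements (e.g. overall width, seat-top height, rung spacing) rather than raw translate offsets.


A single room: four walls, each 2510 mm tall and 208 mm thick, enclosing an outside footprint 3540×3570 mm (x × y), no floor or roof. The front and back walls (−y and +y sides) run the full x-width; the side walls fit between their inner faces. A door opening 797 mm wide and 2074 mm tall is cut through the front wall from the floor up, its −x edge 2275 mm from the wall's −x end.


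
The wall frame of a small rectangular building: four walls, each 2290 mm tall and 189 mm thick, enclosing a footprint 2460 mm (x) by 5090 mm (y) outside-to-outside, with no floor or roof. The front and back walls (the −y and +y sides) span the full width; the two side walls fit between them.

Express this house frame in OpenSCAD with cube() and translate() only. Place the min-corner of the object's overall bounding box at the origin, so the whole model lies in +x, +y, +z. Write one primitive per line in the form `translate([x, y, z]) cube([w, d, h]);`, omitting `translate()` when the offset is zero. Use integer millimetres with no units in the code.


cube([2460, 189, 2290]);
translate([0, 4901, 0]) cube([2460, 189, 2290]);
translate([0, 189, 0]) cube([189, 4712, 2290]);
translate([2271, 189, 0]) cube([189, 4712, 2290]);


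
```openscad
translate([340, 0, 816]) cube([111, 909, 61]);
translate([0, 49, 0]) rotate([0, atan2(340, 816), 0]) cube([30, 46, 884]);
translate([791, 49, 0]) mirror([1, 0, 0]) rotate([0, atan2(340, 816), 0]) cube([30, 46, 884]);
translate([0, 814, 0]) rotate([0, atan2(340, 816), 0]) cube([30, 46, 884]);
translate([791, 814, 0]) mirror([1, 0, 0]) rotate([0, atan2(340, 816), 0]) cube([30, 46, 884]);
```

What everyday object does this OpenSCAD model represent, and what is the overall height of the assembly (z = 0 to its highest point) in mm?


A sawhorse. The overall height is 877 mm.

A beam across two mirrored pairs of raked legs — a sawhorse. The beam's underside is at z = 816 (matching the legs' vertical rise in atan2(340, 816)) and the beam is 61 mm tall, so its top is at 816 + 61 = 877 mm. The raked legs top out at the beam's underside, so that is the highest point.


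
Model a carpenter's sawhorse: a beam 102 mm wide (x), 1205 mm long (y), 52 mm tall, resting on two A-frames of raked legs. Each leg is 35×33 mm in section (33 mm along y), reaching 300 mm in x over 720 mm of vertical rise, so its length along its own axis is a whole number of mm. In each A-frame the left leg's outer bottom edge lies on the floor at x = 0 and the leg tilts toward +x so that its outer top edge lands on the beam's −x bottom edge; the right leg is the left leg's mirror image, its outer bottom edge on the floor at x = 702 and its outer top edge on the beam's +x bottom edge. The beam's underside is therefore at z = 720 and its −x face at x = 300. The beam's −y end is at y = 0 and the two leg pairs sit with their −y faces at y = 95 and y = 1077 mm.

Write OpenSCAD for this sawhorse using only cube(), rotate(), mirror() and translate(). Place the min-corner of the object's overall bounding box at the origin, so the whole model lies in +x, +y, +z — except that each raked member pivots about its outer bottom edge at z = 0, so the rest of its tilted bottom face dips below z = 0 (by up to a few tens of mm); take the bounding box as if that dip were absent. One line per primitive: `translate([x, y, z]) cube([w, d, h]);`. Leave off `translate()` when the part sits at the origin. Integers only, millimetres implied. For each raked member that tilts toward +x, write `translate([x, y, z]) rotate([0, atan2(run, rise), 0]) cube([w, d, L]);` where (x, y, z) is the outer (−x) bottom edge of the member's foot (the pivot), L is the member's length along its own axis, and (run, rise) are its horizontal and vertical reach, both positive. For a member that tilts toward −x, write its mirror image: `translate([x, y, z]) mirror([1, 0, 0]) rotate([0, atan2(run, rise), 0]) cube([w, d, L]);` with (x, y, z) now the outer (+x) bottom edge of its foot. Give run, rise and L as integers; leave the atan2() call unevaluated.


// leg length = √(300² + 720²) = 780
// right-leg outer foot x = 2·300 + 102 = 702
// beam min-corner = (300, 0, 720)
translate([300, 0, 720]) cube([102, 1205, 52]);
translate([0, 95, 0]) rotate([0, atan2(300, 720), 0]) cube([35, 33, 780]);
translate([702, 95, 0]) mirror([1, 0, 0]) rotate([0, atan2(300, 720), 0]) cube([35, 33, 780]);
translate([0, 1077, 0]) rotate([0, atan2(300, 720), 0]) cube([35, 33, 780]);
translate([702, 1077, 0]) mirror([1, 0, 0]) rotate([0, atan2(300, 720), 0]) cube([35, 33, 780]);


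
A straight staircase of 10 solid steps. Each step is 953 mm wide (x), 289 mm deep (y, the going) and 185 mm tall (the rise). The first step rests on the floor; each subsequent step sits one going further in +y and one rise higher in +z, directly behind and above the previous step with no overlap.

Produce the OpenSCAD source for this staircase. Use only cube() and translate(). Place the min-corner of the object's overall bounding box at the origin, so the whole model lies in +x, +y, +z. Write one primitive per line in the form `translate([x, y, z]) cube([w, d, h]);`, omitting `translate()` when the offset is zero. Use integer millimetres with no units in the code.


cube([953, 289, 185]);
translate([0, 289, 185]) cube([953, 289, 185]);
translate([0, 578, 370]) cube([953, 289, 185]);
translate([0, 867, 555]) cube([953, 289, 185]);
translate([0, 1156, 740]) cube([953, 289, 185]);
translate([0, 1445, 925]) cube([953, 289, 185]);
translate([0, 1734, 1110]) cube([953, 289, 185]);
translate([0, 2023, 1295]) cube([953, 289, 185]);
translate([0, 2312, 1480]) cube([953, 289, 185]);
translate([0, 2601, 1665]) cube([953, 289, 185]);


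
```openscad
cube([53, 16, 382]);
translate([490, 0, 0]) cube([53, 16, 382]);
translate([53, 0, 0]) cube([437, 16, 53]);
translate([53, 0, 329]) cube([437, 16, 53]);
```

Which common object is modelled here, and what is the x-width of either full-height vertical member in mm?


A picture frame. The border width is 53 mm.

Four thin pieces enclosing a rectangular opening — a picture frame. The two full-height stiles are 382 mm tall; the top rail sits at z = 329 and is 53 mm tall, so the border above the opening is 382 − 329 = 53 mm, matching the stile x-width.


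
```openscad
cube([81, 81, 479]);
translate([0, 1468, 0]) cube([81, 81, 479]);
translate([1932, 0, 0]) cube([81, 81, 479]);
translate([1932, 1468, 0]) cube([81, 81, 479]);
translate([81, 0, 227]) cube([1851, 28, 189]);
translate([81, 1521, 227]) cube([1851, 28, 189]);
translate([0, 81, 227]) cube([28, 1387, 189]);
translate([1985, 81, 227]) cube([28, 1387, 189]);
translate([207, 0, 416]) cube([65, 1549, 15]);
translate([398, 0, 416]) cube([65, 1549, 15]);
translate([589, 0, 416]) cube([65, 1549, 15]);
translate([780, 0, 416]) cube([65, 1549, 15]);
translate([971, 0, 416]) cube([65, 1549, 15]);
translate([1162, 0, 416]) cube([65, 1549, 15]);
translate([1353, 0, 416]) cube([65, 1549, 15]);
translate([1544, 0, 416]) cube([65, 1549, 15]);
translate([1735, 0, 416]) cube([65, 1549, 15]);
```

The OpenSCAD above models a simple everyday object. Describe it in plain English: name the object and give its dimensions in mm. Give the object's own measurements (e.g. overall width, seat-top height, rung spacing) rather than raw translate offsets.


A bed frame 2013 mm long (x) by 1549 mm wide (y). Four 81×81 mm corner posts, 479 mm tall, at the corners of the footprint. Four rails of 28 mm thickness and 189 mm height run between adjacent posts with their undersides at z = 227 mm, their outer faces flush with the outside of the frame (the two x-running rails run between the posts' inner faces; the two y-running rails run between the posts' inner faces). 9 slats, each 65 mm wide (x) and 15 mm thick, lie across the top of the two x-running rails, running the full 1549 mm width of the frame in y; along x they sit between the end posts with a 126 mm gap after the −x posts and between neighbouring slats, leaving 132 mm before the +x posts.


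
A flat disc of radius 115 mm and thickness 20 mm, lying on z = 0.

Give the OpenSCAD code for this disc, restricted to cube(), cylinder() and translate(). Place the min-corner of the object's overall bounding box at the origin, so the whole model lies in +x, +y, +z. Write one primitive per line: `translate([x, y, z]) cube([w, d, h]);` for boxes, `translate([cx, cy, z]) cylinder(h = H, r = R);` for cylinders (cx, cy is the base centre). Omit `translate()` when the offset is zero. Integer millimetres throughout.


translate([115, 115, 0]) cylinder(h = 20, r = 115);


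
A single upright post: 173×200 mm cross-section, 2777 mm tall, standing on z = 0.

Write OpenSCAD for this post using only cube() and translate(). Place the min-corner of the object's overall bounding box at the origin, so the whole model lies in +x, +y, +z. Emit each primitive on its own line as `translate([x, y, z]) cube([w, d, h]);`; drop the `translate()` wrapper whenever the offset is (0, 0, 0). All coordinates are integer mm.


cube([173, 200, 2777]);


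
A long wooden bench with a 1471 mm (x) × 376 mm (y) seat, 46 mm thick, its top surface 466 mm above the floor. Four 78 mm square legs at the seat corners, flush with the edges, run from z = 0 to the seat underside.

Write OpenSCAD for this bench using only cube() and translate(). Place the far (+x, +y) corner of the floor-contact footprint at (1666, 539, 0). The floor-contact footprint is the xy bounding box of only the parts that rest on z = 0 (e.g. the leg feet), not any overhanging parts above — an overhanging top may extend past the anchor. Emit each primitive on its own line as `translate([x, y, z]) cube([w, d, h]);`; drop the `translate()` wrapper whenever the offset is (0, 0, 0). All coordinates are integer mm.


translate([195, 163, 420]) cube([1471, 376, 46]);
translate([195, 163, 0]) cube([78, 78, 420]);
translate([195, 461, 0]) cube([78, 78, 420]);
translate([1588, 163, 0]) cube([78, 78, 420]);
translate([1588, 461, 0]) cube([78, 78, 420]);


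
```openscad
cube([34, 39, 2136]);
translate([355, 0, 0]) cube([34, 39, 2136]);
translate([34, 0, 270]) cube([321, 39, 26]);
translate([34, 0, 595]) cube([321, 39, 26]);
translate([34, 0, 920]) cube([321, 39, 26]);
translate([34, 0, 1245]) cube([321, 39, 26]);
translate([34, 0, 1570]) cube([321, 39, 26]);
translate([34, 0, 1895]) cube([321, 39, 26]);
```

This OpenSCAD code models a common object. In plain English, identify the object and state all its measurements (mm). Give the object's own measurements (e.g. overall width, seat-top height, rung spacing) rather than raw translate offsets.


A straight ladder. Two 34×39 mm vertical rails, 2136 mm tall, stand 389 mm apart (outside-to-outside) with their front faces coplanar on the −y side. 6 rungs, each 39 mm deep and 26 mm tall, span between the inner faces of the rails, front faces flush with the rails. The lowest rung's underside is at z = 270 mm and rungs are spaced 325 mm apart (underside to underside).


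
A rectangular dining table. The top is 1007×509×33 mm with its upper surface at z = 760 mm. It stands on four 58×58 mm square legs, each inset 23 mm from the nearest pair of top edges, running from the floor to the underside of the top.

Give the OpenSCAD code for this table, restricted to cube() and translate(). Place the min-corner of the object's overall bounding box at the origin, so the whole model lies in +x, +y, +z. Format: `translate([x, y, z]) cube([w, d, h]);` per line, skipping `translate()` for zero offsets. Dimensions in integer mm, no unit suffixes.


// leg_h = 760 - 33 = 727
translate([0, 0, 727]) cube([1007, 509, 33]);
translate([23, 23, 0]) cube([58, 58, 727]);
translate([926, 23, 0]) cube([58, 58, 727]);
translate([23, 428, 0]) cube([58, 58, 727]);
translate([926, 428, 0]) cube([58, 58, 727]);


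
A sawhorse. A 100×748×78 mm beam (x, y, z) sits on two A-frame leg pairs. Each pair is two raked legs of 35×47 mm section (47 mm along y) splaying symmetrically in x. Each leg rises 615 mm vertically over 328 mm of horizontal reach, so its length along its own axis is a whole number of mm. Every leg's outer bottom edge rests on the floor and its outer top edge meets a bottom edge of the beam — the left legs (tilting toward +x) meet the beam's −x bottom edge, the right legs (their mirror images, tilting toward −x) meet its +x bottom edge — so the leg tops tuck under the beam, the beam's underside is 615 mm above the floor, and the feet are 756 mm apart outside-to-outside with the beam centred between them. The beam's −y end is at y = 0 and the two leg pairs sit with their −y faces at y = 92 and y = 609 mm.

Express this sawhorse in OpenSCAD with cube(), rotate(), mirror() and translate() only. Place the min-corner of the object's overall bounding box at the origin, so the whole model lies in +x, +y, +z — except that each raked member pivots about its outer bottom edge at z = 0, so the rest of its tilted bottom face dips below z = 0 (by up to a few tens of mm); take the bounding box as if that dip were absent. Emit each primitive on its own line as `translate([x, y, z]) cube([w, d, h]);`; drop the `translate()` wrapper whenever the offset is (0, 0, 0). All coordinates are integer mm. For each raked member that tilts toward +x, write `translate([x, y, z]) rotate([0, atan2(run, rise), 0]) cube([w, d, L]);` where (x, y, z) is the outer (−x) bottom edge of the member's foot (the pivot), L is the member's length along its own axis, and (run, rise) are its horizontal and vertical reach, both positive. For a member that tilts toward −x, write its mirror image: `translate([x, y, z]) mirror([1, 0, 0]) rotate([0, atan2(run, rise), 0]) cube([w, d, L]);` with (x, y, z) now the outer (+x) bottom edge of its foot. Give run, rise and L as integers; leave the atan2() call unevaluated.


translate([328, 0, 615]) cube([100, 748, 78]);
translate([0, 92, 0]) rotate([0, atan2(328, 615), 0]) cube([35, 47, 697]);
translate([756, 92, 0]) mirror([1, 0, 0]) rotate([0, atan2(328, 615), 0]) cube([35, 47, 697]);
translate([0, 609, 0]) rotate([0, atan2(328, 615), 0]) cube([35, 47, 697]);
translate([756, 609, 0]) mirror([1, 0, 0]) rotate([0, atan2(328, 615), 0]) cube([35, 47, 697]);
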